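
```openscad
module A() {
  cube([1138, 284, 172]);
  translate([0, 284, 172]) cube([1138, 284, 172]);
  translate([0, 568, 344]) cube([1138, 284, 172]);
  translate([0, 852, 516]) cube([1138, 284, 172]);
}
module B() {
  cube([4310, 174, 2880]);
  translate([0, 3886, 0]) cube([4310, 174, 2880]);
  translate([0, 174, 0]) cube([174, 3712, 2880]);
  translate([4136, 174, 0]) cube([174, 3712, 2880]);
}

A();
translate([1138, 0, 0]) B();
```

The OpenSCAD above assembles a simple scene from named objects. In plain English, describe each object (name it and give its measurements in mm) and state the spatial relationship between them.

A is a run of 4 identical solid stair steps. Each tread is 1138×284 mm and each step block is 172 mm high. Step 1 rests on the floor; step k is offset from step 1 by (k−1)×284 mm in y and (k−1)×172 mm in z.

B is a box-shaped house frame (walls only): outside footprint 4310×4060 mm, wall height 2880 mm, wall thickness 174 mm. The two y-facing walls run the full x-width; the two x-facing walls fit between the inner faces of the y-facing walls.

The house frame is against the staircase's +x side, with their −y faces flush.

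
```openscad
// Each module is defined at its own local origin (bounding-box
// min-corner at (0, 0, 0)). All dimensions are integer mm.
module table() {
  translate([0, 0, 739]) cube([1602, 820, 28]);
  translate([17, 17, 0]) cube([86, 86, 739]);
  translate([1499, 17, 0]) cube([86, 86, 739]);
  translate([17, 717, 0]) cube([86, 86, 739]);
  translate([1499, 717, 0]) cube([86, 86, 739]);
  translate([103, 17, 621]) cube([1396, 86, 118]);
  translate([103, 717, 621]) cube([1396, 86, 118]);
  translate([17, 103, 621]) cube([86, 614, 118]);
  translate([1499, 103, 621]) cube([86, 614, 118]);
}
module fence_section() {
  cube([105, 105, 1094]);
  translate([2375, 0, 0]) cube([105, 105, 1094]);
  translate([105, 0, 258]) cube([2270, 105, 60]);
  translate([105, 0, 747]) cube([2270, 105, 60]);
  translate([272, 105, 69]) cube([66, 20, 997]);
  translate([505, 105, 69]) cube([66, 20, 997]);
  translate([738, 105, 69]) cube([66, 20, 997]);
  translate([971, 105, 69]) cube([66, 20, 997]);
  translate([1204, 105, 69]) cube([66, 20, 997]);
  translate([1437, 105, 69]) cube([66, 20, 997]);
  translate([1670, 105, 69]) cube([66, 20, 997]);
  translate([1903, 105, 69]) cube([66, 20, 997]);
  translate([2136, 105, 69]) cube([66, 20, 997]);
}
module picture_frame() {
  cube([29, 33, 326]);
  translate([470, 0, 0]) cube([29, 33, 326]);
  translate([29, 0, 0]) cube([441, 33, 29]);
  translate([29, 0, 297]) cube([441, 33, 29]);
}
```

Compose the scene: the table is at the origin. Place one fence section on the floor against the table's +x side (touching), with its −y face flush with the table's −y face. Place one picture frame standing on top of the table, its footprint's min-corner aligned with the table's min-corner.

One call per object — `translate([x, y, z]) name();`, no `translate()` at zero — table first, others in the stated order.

table();
translate([1602, 0, 0]) fence_section();
translate([0, 0, 767]) picture_frame();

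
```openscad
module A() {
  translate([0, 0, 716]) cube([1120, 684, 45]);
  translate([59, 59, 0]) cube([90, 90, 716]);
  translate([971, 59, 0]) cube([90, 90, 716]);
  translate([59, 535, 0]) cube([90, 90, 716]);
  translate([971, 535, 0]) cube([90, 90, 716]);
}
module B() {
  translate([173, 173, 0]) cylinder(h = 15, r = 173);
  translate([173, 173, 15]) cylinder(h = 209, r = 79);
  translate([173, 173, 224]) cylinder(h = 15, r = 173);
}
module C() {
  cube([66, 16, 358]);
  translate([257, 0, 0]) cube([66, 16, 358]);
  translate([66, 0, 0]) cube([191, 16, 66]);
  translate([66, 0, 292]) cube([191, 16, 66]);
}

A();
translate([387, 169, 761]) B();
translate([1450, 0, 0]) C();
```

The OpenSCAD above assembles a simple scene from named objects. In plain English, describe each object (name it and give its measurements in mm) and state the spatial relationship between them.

A is a table with a 1120×684 mm rectangular top, 45 mm thick, top surface at z = 761 mm, supported by four 90×90 mm square legs, each inset 59 mm from the nearest pair of top edges, running from the floor.

B is a spool: two coaxial disc flanges of radius 173 mm and thickness 15 mm, joined by a core cylinder of radius 79 mm and height 209 mm. The lower flange rests on z = 0 and the three cylinders share a vertical axis.

C is a picture frame with a 191×226 mm rectangular opening (x by z) and a uniform 66 mm border on every side. Frame depth is 16 mm along y. It is built from two vertical stiles running the full outside height and two horizontal rails spanning the gap between the stiles.

The spool is on top of the table, centred. The picture frame is on the floor beside the table on its +x side.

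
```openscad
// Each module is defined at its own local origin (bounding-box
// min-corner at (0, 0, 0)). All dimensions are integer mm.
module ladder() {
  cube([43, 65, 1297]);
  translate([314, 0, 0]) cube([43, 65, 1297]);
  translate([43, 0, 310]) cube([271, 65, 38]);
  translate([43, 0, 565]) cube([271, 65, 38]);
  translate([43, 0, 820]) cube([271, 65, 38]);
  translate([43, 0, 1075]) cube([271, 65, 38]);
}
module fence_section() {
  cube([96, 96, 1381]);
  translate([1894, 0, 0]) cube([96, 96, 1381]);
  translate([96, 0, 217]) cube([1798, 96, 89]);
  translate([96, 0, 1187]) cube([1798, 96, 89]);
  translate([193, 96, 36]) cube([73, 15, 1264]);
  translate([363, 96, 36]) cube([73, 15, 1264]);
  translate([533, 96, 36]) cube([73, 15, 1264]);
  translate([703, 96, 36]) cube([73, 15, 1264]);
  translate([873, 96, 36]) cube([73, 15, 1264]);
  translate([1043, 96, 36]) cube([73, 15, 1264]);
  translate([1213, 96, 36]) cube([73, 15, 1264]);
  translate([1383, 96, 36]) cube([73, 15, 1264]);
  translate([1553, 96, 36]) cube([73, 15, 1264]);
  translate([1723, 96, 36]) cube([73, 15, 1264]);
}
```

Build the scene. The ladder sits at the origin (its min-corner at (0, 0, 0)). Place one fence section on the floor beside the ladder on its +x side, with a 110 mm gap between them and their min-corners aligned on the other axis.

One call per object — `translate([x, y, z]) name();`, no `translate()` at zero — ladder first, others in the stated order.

ladder();
translate([467, 0, 0]) fence_section();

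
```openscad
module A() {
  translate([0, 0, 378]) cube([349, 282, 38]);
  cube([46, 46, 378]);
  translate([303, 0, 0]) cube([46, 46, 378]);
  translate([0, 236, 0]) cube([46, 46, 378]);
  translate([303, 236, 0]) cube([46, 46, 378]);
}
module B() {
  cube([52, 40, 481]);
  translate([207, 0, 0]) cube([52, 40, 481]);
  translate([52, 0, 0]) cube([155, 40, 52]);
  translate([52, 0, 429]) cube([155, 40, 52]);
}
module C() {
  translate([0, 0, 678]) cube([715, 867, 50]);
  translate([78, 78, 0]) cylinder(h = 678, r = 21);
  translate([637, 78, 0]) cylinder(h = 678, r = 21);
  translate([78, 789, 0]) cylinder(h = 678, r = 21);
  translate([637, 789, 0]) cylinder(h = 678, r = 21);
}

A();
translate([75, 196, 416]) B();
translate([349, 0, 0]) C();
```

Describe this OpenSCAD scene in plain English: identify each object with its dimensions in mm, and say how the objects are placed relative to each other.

A is a simple wooden stool: a rectangular seat 349 mm (x) by 282 mm (y), 38 mm thick, top face at z = 416 mm, on four square legs, each 46×46 mm in cross-section. The legs rest on z = 0, each flush with a corner of the seat.

B is a picture frame with a 155×377 mm rectangular opening (x by z) and a uniform 52 mm border on every side. Frame depth is 40 mm along y. It is built from two vertical stiles running the full outside height and two horizontal rails spanning the gap between the stiles.

C is a rectangular dining table. The top is 715×867×50 mm with its upper surface at z = 728 mm. It stands on four round legs of 42 mm diameter, each leg's bounding box inset 57 mm from the nearest pair of top edges, running from the floor to the underside of the top.

The picture frame is on top of the stool. The table is against the stool's +x side, with their −y faces flush.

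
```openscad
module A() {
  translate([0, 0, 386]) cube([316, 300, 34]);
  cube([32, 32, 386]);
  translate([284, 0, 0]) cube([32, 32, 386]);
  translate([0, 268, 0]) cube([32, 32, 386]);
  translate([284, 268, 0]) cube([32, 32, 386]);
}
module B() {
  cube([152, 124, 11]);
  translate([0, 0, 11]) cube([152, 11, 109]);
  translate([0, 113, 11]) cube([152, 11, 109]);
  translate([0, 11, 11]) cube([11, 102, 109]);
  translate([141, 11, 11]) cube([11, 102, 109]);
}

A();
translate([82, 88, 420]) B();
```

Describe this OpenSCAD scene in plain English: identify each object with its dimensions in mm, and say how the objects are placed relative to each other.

A is a four-legged stool. The seat is a 316×300×34 mm slab whose top surface is at z = 420 mm; four square legs, each 32×32 mm in cross-section, run from the floor (z = 0) to the underside of the seat, each flush with a corner of the seat.

B is an open storage box with external size 152×124×120 mm and wall thickness 11 mm (the base is also 11 mm thick). The base covers the whole footprint; the four walls stand on the base, with the y-facing walls full-width and the x-facing walls fitting between their inner faces.

The open box is on top of the stool, centred.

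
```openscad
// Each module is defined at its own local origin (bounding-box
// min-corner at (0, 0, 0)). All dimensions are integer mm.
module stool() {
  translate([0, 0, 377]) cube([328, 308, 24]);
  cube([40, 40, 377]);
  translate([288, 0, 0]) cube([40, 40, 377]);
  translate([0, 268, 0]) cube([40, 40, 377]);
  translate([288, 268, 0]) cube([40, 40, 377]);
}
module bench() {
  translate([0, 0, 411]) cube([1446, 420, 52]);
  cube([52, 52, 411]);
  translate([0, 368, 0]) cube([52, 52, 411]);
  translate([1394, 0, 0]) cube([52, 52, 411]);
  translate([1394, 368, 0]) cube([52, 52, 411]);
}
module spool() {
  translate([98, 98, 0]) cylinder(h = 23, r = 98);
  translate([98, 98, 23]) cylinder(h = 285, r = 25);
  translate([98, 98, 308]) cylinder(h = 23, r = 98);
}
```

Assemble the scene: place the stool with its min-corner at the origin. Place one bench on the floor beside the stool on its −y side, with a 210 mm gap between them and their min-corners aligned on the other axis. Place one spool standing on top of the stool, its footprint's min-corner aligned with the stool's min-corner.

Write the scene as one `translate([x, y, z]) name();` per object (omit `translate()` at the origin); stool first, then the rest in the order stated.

stool();
translate([0, -630, 0]) bench();
translate([0, 0, 401]) spool();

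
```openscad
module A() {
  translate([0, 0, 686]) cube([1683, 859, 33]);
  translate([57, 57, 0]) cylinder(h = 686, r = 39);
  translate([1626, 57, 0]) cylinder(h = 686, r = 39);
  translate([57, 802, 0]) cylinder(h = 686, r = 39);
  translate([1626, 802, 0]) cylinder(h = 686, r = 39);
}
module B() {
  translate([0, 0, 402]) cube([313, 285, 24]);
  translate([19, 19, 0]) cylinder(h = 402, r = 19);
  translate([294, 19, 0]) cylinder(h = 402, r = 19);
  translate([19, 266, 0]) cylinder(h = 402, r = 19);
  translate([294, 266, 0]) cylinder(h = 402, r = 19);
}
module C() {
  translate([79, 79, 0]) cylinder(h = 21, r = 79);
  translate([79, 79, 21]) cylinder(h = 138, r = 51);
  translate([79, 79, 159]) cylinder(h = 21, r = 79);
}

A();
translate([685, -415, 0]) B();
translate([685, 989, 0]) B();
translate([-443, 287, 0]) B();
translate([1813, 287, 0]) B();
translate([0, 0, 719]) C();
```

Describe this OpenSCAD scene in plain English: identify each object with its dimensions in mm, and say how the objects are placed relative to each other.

A is a table with a 1683×859 mm rectangular top, 33 mm thick, top surface at z = 719 mm, supported by four round legs of 78 mm diameter, each leg's bounding box inset 18 mm from the nearest pair of top edges, running from the floor.

B is a four-legged stool. The seat is a 313×285×24 mm slab whose top surface is at z = 426 mm; four round legs, each 38 mm in diameter, run from the floor (z = 0) to the underside of the seat, each leg's axis is inset half a diameter from the nearest pair of seat edges (so the leg's bounding box is flush with the corner).

C is a spool: two coaxial disc flanges of radius 79 mm and thickness 21 mm, joined by a core cylinder of radius 51 mm and height 138 mm. The lower flange rests on z = 0 and the three cylinders share a vertical axis.

Four stools sit around the table at the −y, +y, −x, +x sides. The spool is on top of the table.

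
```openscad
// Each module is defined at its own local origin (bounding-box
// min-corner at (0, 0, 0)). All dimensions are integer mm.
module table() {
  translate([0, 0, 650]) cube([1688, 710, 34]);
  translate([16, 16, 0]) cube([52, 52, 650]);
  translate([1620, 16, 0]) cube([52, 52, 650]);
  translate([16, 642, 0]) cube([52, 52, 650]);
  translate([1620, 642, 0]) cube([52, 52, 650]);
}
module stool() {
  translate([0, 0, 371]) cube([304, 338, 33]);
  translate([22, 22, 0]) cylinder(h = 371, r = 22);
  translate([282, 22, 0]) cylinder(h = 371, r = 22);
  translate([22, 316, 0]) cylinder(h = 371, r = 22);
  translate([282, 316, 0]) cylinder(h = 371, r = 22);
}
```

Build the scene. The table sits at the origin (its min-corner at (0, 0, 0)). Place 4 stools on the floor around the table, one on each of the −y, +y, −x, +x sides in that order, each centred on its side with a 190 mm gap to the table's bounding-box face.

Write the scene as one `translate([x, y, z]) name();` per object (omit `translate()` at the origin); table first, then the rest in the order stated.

table();
translate([692, -528, 0]) stool();
translate([692, 900, 0]) stool();
translate([-494, 186, 0]) stool();
translate([1878, 186, 0]) stool();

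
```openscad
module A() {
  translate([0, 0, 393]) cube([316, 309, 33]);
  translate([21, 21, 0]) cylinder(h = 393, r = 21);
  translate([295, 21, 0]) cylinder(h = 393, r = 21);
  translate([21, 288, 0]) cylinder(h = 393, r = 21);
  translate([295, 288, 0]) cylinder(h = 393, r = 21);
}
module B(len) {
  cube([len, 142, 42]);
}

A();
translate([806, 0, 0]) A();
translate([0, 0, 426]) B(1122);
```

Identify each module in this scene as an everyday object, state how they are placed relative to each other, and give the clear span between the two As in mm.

Second stool starts at x = 806; first ends at x = 316; clear span = 806 − 316 = 490 mm.

A is a stool. B is a beam. A beam spans the tops of two stools. The clear span between the two stools is 490 mm.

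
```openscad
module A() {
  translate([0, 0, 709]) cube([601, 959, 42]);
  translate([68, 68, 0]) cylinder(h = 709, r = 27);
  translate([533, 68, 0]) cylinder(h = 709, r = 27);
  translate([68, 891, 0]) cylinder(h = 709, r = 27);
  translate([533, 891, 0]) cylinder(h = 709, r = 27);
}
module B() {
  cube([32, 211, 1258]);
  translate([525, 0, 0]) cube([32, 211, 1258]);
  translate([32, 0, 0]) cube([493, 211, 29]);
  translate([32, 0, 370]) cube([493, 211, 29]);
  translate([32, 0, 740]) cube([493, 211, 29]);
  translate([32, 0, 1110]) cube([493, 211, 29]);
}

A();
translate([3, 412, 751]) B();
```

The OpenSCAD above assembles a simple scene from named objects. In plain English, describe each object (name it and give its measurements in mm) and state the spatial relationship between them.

A is a table: top 601 mm (x) × 959 mm (y), 42 mm thick, upper face at z = 751 mm, on four round legs of 54 mm diameter, each leg's bounding box inset 41 mm from the nearest pair of top edges, running from z = 0 to the bottom of the top.

B is an open bookshelf. Two side panels, each 32 mm thick, 211 mm deep and 1258 mm tall, stand 557 mm apart (outside-to-outside). Between them sit 4 shelves, each 29 mm thick and 211 mm deep, spanning the full gap between the sides. The bottom shelf rests on the floor (its underside at z = 0) and the clear gap between one shelf's top and the next shelf's underside is 341 mm.

The bookshelf is on top of the table.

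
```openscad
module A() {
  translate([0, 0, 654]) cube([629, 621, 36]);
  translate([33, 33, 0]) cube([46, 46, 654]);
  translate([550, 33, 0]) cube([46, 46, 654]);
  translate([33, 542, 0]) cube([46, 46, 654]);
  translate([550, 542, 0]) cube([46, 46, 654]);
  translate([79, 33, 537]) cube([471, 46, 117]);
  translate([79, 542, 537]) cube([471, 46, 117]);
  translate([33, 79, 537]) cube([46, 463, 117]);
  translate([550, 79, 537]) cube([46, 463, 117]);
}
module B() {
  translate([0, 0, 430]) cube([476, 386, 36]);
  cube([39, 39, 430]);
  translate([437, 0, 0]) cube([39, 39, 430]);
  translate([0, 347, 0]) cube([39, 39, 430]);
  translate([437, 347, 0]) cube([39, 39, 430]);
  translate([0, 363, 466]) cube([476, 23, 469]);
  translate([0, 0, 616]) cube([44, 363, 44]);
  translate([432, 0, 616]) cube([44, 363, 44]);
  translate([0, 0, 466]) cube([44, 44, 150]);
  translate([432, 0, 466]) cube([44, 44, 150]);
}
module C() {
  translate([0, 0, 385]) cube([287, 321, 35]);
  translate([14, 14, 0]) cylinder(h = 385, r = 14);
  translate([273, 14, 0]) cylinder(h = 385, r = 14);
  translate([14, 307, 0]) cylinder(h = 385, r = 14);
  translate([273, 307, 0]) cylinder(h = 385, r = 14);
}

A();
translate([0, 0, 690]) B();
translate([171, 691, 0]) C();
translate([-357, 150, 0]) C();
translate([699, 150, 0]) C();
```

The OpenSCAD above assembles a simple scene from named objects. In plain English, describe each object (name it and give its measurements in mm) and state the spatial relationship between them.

A is a table with a 629×621 mm rectangular top, 36 mm thick, top surface at z = 690 mm, supported by four 46×46 mm square legs, each inset 33 mm from the nearest pair of top edges, running from the floor. Four apron rails, 46 mm thick and 117 mm tall, run between adjacent legs with their top edges flush with the underside of the top and their outer faces flush with the legs' outer faces.

B is a chair. The seat is a 476×386×36 mm slab with its top at z = 466 mm, on four 39×39 mm corner legs (flush with the seat edges, standing on z = 0). A flat backrest 23 mm thick, 469 mm tall, spans the full seat width and rises from the seat top along its +y edge, rear face flush with the rear of the seat. Two armrests of 44×44 mm section run along each side from the seat's front edge to the front of the backrest, top faces 194 mm above the seat top and outer faces flush with the seat's x-edges; a 44×44 mm post under the front of each armrest stands on the seat at the front corner.

C is a four-legged stool. The seat is a 287×321×35 mm slab whose top surface is at z = 420 mm; four round legs, each 28 mm in diameter, run from the floor (z = 0) to the underside of the seat, each leg's axis is inset half a diameter from the nearest pair of seat edges (so the leg's bounding box is flush with the corner).

The chair is on top of the table. Three stools sit around the table at the +y, −x, +x sides.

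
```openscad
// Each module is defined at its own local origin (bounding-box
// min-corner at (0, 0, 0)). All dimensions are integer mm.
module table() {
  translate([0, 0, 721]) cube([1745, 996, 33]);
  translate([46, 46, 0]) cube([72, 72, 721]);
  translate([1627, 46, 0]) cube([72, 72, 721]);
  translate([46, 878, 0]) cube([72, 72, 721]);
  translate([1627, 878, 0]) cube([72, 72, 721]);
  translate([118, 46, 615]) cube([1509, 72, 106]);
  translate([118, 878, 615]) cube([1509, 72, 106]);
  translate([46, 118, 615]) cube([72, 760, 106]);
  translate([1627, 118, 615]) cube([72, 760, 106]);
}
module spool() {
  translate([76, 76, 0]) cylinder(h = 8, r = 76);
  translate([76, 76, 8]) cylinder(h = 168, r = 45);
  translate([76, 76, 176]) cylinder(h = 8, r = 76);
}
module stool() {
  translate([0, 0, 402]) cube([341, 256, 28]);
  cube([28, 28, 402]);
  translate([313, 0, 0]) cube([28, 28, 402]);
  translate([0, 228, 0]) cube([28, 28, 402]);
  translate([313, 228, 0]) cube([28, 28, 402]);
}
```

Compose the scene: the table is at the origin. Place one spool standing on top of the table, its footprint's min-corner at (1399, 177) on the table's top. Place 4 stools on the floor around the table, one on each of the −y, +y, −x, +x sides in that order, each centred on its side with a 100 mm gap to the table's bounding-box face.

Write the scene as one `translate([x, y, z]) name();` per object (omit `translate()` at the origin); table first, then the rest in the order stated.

table();
translate([1399, 177, 754]) spool();
translate([702, -356, 0]) stool();
translate([702, 1096, 0]) stool();
translate([-441, 370, 0]) stool();
translate([1845, 370, 0]) stool();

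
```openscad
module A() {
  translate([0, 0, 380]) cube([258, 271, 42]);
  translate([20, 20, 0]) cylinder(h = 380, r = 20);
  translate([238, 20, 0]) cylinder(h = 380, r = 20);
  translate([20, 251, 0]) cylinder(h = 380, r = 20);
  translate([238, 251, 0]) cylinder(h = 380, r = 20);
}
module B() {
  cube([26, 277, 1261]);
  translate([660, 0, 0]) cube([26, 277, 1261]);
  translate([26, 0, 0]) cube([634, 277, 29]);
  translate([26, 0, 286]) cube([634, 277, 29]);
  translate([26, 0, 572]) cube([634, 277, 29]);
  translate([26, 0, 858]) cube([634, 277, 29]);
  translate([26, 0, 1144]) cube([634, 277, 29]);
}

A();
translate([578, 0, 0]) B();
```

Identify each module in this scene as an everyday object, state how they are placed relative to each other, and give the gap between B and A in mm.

The bookshelf's nearest face is 320 mm from the stool's +x face.

A is a stool. B is a bookshelf. The bookshelf is on the floor beside the stool on its +x side. The gap between the bookshelf and the stool is 320 mm.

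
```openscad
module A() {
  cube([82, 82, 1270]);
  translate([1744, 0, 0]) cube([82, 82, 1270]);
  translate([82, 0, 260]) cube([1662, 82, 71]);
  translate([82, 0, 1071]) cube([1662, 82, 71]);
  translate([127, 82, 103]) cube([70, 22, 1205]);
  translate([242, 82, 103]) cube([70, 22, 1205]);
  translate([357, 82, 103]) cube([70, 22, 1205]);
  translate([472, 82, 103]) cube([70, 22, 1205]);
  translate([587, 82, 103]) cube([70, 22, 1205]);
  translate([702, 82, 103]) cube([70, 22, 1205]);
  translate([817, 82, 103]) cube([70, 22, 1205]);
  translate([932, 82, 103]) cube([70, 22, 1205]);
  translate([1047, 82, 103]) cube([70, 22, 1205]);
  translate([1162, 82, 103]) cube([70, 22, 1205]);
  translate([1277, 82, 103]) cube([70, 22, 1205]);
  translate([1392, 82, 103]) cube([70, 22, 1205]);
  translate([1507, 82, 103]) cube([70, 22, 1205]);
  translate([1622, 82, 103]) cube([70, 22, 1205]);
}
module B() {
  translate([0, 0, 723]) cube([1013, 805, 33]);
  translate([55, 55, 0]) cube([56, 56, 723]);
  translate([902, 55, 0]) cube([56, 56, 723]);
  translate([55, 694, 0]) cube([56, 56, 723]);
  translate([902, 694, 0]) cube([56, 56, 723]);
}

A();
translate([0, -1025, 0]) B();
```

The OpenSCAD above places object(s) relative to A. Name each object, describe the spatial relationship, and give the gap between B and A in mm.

The table's nearest face is 220 mm from the fence section's −y face.

A is a fence section. B is a table. The table is on the floor beside the fence section on its −y side. The gap between the table and the fence section is 220 mm.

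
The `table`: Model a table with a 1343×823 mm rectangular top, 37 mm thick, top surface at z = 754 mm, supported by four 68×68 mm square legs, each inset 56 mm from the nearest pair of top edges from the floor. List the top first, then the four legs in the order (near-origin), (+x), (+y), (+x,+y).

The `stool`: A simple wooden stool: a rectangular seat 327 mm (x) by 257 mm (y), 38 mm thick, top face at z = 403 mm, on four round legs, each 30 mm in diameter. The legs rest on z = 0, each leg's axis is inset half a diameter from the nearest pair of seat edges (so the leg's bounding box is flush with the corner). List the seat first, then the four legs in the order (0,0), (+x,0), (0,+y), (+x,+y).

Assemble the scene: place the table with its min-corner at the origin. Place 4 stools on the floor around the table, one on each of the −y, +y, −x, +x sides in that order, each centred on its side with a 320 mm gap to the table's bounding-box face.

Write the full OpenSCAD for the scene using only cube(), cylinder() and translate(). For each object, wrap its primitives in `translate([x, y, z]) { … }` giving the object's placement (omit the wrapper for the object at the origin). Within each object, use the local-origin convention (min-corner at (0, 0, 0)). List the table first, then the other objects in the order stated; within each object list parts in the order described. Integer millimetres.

translate([0, 0, 717]) cube([1343, 823, 37]);
translate([56, 56, 0]) cube([68, 68, 717]);
translate([1219, 56, 0]) cube([68, 68, 717]);
translate([56, 699, 0]) cube([68, 68, 717]);
translate([1219, 699, 0]) cube([68, 68, 717]);
translate([508, -577, 0]) {
  translate([0, 0, 365]) cube([327, 257, 38]);
  translate([15, 15, 0]) cylinder(h = 365, r = 15);
  translate([312, 15, 0]) cylinder(h = 365, r = 15);
  translate([15, 242, 0]) cylinder(h = 365, r = 15);
  translate([312, 242, 0]) cylinder(h = 365, r = 15);
}
translate([508, 1143, 0]) {
  translate([0, 0, 365]) cube([327, 257, 38]);
  translate([15, 15, 0]) cylinder(h = 365, r = 15);
  translate([312, 15, 0]) cylinder(h = 365, r = 15);
  translate([15, 242, 0]) cylinder(h = 365, r = 15);
  translate([312, 242, 0]) cylinder(h = 365, r = 15);
}
translate([-647, 283, 0]) {
  translate([0, 0, 365]) cube([327, 257, 38]);
  translate([15, 15, 0]) cylinder(h = 365, r = 15);
  translate([312, 15, 0]) cylinder(h = 365, r = 15);
  translate([15, 242, 0]) cylinder(h = 365, r = 15);
  translate([312, 242, 0]) cylinder(h = 365, r = 15);
}
translate([1663, 283, 0]) {
  translate([0, 0, 365]) cube([327, 257, 38]);
  translate([15, 15, 0]) cylinder(h = 365, r = 15);
  translate([312, 15, 0]) cylinder(h = 365, r = 15);
  translate([15, 242, 0]) cylinder(h = 365, r = 15);
  translate([312, 242, 0]) cylinder(h = 365, r = 15);
}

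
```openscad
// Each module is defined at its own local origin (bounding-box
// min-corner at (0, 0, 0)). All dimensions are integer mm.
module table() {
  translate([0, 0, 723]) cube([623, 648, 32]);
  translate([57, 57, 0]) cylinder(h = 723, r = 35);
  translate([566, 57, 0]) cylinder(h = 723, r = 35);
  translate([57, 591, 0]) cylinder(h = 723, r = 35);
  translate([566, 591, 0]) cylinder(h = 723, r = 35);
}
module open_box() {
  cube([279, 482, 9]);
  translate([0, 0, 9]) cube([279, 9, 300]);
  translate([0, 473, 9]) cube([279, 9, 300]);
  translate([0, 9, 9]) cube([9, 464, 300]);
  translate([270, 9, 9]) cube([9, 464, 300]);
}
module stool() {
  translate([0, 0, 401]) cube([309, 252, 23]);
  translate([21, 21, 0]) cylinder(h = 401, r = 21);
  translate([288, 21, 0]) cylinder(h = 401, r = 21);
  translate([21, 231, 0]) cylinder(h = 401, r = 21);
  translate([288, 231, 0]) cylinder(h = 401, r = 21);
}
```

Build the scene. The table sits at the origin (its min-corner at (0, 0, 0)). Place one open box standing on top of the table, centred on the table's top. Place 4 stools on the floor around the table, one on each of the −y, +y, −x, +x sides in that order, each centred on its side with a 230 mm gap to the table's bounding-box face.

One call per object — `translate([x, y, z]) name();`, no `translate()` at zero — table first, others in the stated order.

table();
translate([172, 83, 755]) open_box();
translate([157, -482, 0]) stool();
translate([157, 878, 0]) stool();
translate([-539, 198, 0]) stool();
translate([853, 198, 0]) stool();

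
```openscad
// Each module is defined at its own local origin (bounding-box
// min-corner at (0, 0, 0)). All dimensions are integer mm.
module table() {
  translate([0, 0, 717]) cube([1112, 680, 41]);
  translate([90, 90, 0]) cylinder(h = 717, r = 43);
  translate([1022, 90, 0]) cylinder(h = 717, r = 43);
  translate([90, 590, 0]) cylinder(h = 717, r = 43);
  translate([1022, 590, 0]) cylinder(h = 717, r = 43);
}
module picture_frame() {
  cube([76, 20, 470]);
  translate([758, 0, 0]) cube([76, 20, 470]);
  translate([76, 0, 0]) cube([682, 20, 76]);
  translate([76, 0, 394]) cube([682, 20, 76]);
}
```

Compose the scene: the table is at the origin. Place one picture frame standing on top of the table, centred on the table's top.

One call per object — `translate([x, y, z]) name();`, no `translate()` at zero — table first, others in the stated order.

table();
translate([139, 330, 758]) picture_frame();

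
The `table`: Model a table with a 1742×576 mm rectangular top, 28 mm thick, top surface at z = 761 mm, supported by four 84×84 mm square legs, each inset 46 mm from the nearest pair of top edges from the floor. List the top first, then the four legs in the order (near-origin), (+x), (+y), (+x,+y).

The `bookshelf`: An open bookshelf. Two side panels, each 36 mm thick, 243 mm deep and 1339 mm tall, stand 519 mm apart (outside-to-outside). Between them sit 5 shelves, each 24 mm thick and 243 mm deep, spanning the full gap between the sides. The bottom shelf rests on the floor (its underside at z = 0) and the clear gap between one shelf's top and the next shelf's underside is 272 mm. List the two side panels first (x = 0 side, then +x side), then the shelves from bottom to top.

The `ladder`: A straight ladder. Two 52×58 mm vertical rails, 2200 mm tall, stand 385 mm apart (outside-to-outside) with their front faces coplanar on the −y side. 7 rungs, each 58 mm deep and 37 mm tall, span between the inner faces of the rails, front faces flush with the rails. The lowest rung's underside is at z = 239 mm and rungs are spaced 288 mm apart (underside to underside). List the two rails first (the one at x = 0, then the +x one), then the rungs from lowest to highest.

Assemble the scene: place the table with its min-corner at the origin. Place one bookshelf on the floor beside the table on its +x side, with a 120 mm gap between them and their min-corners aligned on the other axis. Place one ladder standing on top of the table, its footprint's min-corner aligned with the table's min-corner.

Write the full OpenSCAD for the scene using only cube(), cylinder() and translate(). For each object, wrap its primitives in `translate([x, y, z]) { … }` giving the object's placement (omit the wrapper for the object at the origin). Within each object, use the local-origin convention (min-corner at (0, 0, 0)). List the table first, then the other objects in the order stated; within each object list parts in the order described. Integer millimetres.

translate([0, 0, 733]) cube([1742, 576, 28]);
translate([46, 46, 0]) cube([84, 84, 733]);
translate([1612, 46, 0]) cube([84, 84, 733]);
translate([46, 446, 0]) cube([84, 84, 733]);
translate([1612, 446, 0]) cube([84, 84, 733]);
translate([1862, 0, 0]) {
  cube([36, 243, 1339]);
  translate([483, 0, 0]) cube([36, 243, 1339]);
  translate([36, 0, 0]) cube([447, 243, 24]);
  translate([36, 0, 296]) cube([447, 243, 24]);
  translate([36, 0, 592]) cube([447, 243, 24]);
  translate([36, 0, 888]) cube([447, 243, 24]);
  translate([36, 0, 1184]) cube([447, 243, 24]);
}
translate([0, 0, 761]) {
  cube([52, 58, 2200]);
  translate([333, 0, 0]) cube([52, 58, 2200]);
  translate([52, 0, 239]) cube([281, 58, 37]);
  translate([52, 0, 527]) cube([281, 58, 37]);
  translate([52, 0, 815]) cube([281, 58, 37]);
  translate([52, 0, 1103]) cube([281, 58, 37]);
  translate([52, 0, 1391]) cube([281, 58, 37]);
  translate([52, 0, 1679]) cube([281, 58, 37]);
  translate([52, 0, 1967]) cube([281, 58, 37]);
}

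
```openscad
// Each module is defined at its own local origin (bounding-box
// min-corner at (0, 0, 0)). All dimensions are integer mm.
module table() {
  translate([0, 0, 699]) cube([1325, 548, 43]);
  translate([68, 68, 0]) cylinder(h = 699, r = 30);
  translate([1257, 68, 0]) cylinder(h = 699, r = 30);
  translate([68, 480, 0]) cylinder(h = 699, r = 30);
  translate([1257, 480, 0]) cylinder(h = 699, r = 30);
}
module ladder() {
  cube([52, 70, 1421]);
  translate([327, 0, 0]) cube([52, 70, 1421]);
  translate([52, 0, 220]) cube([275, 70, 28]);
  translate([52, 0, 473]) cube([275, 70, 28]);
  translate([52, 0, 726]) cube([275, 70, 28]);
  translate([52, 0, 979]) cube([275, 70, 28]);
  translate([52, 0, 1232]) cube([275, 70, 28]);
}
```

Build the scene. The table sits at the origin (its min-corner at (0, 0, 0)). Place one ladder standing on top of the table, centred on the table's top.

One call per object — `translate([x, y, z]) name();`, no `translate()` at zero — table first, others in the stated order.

table();
translate([473, 239, 742]) ladder();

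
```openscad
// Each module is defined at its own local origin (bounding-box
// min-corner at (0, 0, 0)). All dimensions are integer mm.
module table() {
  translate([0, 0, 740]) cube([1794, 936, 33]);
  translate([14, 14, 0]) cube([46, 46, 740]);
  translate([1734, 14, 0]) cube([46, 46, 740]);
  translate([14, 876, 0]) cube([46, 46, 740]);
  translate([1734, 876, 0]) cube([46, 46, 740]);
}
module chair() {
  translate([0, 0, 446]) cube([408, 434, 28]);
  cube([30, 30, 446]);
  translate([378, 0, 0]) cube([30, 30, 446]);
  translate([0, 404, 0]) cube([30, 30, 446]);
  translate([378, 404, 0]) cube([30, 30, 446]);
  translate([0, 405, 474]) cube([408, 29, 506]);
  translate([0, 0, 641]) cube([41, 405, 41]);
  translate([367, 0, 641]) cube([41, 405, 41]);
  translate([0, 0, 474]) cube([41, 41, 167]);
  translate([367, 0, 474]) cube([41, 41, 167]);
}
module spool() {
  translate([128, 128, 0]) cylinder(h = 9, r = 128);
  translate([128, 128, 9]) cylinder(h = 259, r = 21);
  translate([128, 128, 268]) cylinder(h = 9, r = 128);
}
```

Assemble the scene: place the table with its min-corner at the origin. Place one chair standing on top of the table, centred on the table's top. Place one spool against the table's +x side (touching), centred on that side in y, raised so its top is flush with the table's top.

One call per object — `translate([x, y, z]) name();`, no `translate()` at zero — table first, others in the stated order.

table();
translate([693, 251, 773]) chair();
translate([1794, 340, 496]) spool();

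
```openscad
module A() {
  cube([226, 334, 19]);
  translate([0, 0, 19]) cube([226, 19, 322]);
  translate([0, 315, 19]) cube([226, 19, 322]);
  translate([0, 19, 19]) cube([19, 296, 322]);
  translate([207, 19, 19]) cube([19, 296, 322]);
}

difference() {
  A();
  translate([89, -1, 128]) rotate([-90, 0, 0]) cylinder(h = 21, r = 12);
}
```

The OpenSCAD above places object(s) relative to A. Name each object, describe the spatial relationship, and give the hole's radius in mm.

The subtracted cylinder has r = 12 mm.

A is an open box. The open box has a circular hole through its front wall. The hole's radius is 12 mm.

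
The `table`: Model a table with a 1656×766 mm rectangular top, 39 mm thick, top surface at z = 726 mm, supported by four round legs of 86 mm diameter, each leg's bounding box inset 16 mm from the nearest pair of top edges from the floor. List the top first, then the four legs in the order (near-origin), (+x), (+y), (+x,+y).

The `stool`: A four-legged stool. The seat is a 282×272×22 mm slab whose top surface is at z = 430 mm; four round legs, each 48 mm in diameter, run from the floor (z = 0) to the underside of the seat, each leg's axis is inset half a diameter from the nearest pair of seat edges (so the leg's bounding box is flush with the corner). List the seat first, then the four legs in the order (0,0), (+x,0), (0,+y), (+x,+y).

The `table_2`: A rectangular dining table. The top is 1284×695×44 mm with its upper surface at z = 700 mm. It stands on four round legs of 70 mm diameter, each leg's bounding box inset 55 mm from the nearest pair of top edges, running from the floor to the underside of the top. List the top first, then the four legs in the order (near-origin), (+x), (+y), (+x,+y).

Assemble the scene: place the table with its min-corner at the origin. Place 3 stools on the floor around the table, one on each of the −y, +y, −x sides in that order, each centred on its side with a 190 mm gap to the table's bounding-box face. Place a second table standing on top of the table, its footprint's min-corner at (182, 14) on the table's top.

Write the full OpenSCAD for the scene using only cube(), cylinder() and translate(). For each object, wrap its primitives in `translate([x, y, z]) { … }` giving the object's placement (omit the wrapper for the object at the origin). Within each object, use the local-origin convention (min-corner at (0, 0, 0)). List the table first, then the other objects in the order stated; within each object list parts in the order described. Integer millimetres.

translate([0, 0, 687]) cube([1656, 766, 39]);
translate([59, 59, 0]) cylinder(h = 687, r = 43);
translate([1597, 59, 0]) cylinder(h = 687, r = 43);
translate([59, 707, 0]) cylinder(h = 687, r = 43);
translate([1597, 707, 0]) cylinder(h = 687, r = 43);
translate([687, -462, 0]) {
  translate([0, 0, 408]) cube([282, 272, 22]);
  translate([24, 24, 0]) cylinder(h = 408, r = 24);
  translate([258, 24, 0]) cylinder(h = 408, r = 24);
  translate([24, 248, 0]) cylinder(h = 408, r = 24);
  translate([258, 248, 0]) cylinder(h = 408, r = 24);
}
translate([687, 956, 0]) {
  translate([0, 0, 408]) cube([282, 272, 22]);
  translate([24, 24, 0]) cylinder(h = 408, r = 24);
  translate([258, 24, 0]) cylinder(h = 408, r = 24);
  translate([24, 248, 0]) cylinder(h = 408, r = 24);
  translate([258, 248, 0]) cylinder(h = 408, r = 24);
}
translate([-472, 247, 0]) {
  translate([0, 0, 408]) cube([282, 272, 22]);
  translate([24, 24, 0]) cylinder(h = 408, r = 24);
  translate([258, 24, 0]) cylinder(h = 408, r = 24);
  translate([24, 248, 0]) cylinder(h = 408, r = 24);
  translate([258, 248, 0]) cylinder(h = 408, r = 24);
}
translate([182, 14, 726]) {
  translate([0, 0, 656]) cube([1284, 695, 44]);
  translate([90, 90, 0]) cylinder(h = 656, r = 35);
  translate([1194, 90, 0]) cylinder(h = 656, r = 35);
  translate([90, 605, 0]) cylinder(h = 656, r = 35);
  translate([1194, 605, 0]) cylinder(h = 656, r = 35);
}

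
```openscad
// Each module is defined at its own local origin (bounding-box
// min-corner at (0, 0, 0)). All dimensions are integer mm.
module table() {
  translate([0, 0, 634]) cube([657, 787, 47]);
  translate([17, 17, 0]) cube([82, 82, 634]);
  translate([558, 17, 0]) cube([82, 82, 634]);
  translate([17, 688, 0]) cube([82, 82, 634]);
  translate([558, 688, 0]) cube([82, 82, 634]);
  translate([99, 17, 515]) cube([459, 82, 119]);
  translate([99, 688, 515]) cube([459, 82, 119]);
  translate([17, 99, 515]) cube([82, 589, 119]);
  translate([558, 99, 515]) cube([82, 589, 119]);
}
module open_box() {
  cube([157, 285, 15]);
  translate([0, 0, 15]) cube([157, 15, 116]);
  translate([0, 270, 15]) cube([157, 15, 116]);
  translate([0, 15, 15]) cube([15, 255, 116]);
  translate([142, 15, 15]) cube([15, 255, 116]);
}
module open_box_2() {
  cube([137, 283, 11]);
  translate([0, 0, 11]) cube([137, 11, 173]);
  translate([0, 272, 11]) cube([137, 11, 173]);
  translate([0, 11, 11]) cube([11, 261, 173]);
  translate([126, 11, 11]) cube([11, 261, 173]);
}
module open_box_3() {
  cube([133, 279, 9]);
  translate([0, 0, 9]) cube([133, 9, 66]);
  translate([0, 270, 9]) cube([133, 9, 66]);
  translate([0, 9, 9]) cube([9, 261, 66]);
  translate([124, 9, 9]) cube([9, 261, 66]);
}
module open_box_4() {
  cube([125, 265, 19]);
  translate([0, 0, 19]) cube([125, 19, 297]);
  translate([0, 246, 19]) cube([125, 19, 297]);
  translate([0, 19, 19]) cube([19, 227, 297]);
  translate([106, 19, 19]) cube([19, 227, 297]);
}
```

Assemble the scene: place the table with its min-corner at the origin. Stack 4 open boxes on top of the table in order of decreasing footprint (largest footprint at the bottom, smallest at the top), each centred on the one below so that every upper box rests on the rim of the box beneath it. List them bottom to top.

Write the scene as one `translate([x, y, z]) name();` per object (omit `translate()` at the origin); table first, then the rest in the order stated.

table();
translate([250, 251, 681]) open_box();
translate([260, 252, 812]) open_box_2();
translate([262, 254, 996]) open_box_3();
translate([266, 261, 1071]) open_box_4();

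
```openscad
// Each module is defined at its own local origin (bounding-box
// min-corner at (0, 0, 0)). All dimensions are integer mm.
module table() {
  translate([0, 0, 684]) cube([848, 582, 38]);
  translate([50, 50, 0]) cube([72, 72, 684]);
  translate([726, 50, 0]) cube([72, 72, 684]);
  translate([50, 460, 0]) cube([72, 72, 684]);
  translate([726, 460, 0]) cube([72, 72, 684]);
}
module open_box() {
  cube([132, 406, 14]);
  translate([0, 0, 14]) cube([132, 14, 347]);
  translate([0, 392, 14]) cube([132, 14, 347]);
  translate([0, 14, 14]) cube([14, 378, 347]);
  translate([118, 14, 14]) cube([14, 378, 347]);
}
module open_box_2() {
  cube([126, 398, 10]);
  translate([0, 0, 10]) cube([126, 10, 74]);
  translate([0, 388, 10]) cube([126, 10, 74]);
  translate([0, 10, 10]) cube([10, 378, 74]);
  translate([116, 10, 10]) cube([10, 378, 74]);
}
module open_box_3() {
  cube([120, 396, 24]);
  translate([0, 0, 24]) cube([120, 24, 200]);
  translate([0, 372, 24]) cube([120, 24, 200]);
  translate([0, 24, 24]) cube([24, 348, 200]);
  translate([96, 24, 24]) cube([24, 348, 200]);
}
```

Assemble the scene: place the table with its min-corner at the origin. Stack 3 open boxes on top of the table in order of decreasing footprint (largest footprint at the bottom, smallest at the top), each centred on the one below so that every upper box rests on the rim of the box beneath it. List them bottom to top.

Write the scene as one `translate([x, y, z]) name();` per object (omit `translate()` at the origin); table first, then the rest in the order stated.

table();
translate([358, 88, 722]) open_box();
translate([361, 92, 1083]) open_box_2();
translate([364, 93, 1167]) open_box_3();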